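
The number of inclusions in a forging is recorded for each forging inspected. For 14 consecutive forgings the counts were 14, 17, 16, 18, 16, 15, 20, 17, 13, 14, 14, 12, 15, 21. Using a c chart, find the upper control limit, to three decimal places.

c̄ = (14 + 17 + 16 + 18 + 16 + 15 + 20 + 17 + 13 + 14 + 14 + 12 + 15 + 21) / 14 = 222 / 14 = 15.8571
UCL = c̄ + 3√c̄ = 15.8571 + 3 × √15.8571 = 15.8571 + 3 × 3.9821 = 27.8035

27.803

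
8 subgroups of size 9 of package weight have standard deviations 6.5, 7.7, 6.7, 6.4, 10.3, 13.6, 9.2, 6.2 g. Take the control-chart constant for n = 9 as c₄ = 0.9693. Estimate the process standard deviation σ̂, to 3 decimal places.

s̄ = (6.5 + 7.7 + 6.7 + 6.4 + 10.3 + 13.6 + 9.2 + 6.2) / 8 = 8.3250
σ̂ = s̄ / c₄ = 8.3250 / 0.9693 = 8.5887

8.589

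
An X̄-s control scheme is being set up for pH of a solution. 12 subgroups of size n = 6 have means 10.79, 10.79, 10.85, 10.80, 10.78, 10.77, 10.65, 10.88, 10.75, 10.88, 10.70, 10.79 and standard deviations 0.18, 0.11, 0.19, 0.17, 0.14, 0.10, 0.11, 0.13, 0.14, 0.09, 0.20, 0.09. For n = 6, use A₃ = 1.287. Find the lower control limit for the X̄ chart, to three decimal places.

X̄̄ = (10.79 + 10.79 + 10.85 + 10.80 + 10.78 + 10.77 + 10.65 + 10.88 + 10.75 + 10.88 + 10.70 + 10.79) / 12 = 10.7858
s̄ = (0.18 + 0.11 + 0.19 + 0.17 + 0.14 + 0.10 + 0.11 + 0.13 + 0.14 + 0.09 + 0.20 + 0.09) / 12 = 0.1375
LCL = X̄̄ − A₃·s̄ = 10.7858 − 1.287 × 0.1375 = 10.6089

10.609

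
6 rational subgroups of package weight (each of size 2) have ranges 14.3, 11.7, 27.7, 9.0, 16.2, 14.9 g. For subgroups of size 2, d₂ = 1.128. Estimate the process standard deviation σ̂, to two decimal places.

13.86

R̄ = (14.3 + 11.7 + 27.7 + 9.0 + 16.2 + 14.9) / 6 = 15.6333
σ̂ = R̄ / d₂ = 15.6333 / 1.128 = 13.8593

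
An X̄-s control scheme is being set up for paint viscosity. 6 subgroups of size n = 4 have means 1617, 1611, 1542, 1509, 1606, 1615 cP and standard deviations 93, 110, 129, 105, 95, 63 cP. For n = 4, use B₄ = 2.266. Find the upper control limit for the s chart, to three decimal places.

s̄ = (93 + 110 + 129 + 105 + 95 + 63) / 6 = 99.1667
UCL_s = B₄·s̄ = 2.266 × 99.1667 = 224.7117

224.712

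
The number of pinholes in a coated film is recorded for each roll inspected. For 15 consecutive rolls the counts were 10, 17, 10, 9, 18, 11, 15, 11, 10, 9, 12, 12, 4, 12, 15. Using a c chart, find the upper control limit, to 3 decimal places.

21.914

c̄ = (10 + 17 + 10 + 9 + 18 + 11 + 15 + 11 + 10 + 9 + 12 + 12 + 4 + 12 + 15) / 15 = 175 / 15 = 11.6667
UCL = c̄ + 3√c̄ = 11.6667 + 3 × √11.6667 = 11.6667 + 3 × 3.4157 = 21.9136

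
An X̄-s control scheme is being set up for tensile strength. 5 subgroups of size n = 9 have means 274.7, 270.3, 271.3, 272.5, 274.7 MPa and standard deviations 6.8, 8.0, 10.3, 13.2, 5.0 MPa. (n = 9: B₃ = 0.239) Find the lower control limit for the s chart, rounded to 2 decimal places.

s̄ = (6.8 + 8.0 + 10.3 + 13.2 + 5.0) / 5 = 8.6600
LCL_s = B₃·s̄ = 0.239 × 8.6600 = 2.0697

2.07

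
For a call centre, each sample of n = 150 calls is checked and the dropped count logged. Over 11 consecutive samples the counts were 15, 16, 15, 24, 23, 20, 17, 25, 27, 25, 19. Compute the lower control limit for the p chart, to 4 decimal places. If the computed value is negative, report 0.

p̄ = Σdᵢ / (k·n) = 226 / (11 × 150) = 0.13697
LCL = p̄ − 3·√(p̄(1−p̄)/n) = 0.13697 − 3 × 0.02807 = 0.05275

0.0528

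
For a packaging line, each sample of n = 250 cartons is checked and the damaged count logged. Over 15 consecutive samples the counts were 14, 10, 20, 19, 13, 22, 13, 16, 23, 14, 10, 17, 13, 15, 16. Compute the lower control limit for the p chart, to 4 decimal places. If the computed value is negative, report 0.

p̄ = Σdᵢ / (k·n) = 235 / (15 × 250) = 0.06267
LCL = p̄ − 3·√(p̄(1−p̄)/n) = 0.06267 − 3 × 0.01533 = 0.01668

0.0167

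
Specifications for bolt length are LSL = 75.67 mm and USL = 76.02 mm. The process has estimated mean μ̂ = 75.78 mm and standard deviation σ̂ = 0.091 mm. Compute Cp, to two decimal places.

Cp = (USL − LSL) / (6σ̂) = (76.02 − 75.67) / (6 × 0.091) = 0.3500 / 0.5460 = 0.6410

0.64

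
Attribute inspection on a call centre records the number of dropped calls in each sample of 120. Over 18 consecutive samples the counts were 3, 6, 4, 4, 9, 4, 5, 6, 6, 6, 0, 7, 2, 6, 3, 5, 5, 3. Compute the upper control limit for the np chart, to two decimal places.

p̄ = Σdᵢ / (k·n) = 84 / (18 × 120) = 0.03889
UCL = np̄ + 3·√(np̄(1−p̄)) = 4.6667 + 3 × √(4.6667×0.96111) = 4.6667 + 3 × 2.1178 = 11.0201

11.02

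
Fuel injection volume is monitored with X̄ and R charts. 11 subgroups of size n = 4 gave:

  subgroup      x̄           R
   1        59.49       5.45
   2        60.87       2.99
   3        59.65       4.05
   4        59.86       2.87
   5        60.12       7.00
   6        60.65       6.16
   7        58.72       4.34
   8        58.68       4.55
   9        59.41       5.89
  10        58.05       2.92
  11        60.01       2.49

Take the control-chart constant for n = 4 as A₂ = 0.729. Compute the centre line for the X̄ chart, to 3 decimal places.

X̄̄ = (59.49 + 60.87 + 59.65 + 59.86 + 60.12 + 60.65 + 58.72 + 58.68 + 59.41 + 58.05 + 60.01) / 11 = 655.5100 / 11 = 59.5918
CL = X̄̄ = 59.5918

59.592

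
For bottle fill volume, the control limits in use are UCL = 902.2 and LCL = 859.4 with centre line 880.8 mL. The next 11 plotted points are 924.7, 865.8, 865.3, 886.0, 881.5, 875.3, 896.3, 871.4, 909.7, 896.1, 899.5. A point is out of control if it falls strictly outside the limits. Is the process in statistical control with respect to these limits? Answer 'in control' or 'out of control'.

Compare each point to [859.4, 902.2]: sample 1 = 924.7 > UCL; sample 9 = 909.7 > UCL.

out of control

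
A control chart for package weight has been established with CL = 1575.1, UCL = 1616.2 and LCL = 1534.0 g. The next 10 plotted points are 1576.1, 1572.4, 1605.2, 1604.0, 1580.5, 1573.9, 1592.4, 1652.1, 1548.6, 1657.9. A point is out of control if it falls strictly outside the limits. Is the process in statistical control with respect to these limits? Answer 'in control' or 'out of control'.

out of control

Compare each point to [1534.0, 1616.2]: sample 8 = 1652.1 > UCL; sample 10 = 1657.9 > UCL.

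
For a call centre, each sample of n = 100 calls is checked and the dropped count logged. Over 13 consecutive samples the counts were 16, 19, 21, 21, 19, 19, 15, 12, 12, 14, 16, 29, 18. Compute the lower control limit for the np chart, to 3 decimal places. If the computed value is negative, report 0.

p̄ = Σdᵢ / (k·n) = 231 / (13 × 100) = 0.17769
LCL = np̄ − 3·√(np̄(1−p̄)) = 17.7692 − 3 × 3.8225 = 6.3016

6.302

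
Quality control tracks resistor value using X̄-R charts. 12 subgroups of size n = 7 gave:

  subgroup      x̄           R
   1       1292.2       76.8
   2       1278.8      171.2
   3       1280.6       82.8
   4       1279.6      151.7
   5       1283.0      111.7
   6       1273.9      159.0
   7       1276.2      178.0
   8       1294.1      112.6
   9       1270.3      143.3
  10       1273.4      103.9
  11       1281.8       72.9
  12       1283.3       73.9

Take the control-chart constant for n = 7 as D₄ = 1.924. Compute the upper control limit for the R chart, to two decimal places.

230.53

R̄ = (76.8 + 171.2 + 82.8 + 151.7 + 111.7 + 159.0 + 178.0 + 112.6 + 143.3 + 103.9 + 72.9 + 73.9) / 12 = 1437.8000 / 12 = 119.8167
UCL_R = D₄·R̄ = 1.924 × 119.8167 = 230.5273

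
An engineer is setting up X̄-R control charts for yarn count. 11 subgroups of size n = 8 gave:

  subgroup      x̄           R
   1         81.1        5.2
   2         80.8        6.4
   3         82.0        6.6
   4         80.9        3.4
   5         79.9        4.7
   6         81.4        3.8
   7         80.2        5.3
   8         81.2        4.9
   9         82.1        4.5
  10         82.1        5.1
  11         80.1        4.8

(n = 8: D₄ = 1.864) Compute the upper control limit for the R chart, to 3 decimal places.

R̄ = (5.2 + 6.4 + 6.6 + 3.4 + 4.7 + 3.8 + 5.3 + 4.9 + 4.5 + 5.1 + 4.8) / 11 = 54.7000 / 11 = 4.9727
UCL_R = D₄·R̄ = 1.864 × 4.9727 = 9.2692

9.269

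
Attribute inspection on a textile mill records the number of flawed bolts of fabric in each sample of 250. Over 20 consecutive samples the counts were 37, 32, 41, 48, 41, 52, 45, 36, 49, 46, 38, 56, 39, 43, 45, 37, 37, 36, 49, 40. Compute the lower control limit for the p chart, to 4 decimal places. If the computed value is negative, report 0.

p̄ = Σdᵢ / (k·n) = 847 / (20 × 250) = 0.16940
LCL = p̄ − 3·√(p̄(1−p̄)/n) = 0.16940 − 3 × 0.02372 = 0.09823

0.0982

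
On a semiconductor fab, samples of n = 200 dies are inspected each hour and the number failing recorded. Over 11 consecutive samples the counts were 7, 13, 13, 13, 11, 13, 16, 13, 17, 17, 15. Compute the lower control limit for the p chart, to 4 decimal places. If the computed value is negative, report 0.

0.0141

p̄ = Σdᵢ / (k·n) = 148 / (11 × 200) = 0.06727
LCL = p̄ − 3·√(p̄(1−p̄)/n) = 0.06727 − 3 × 0.01771 = 0.01413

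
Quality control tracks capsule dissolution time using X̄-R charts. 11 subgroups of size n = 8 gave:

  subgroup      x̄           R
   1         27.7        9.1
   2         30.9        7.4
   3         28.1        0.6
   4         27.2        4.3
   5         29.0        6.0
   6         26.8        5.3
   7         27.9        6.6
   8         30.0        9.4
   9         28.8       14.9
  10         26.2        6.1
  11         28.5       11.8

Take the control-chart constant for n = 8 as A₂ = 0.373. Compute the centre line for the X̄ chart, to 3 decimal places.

28.282

X̄̄ = (27.7 + 30.9 + 28.1 + 27.2 + 29.0 + 26.8 + 27.9 + 30.0 + 28.8 + 26.2 + 28.5) / 11 = 311.1000 / 11 = 28.2818
CL = X̄̄ = 28.2818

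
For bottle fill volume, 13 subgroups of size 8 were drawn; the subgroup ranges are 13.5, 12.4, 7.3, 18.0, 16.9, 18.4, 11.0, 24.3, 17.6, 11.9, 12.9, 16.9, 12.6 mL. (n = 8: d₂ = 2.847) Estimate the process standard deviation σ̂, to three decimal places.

5.234

R̄ = (13.5 + 12.4 + 7.3 + 18.0 + 16.9 + 18.4 + 11.0 + 24.3 + 17.6 + 11.9 + 12.9 + 16.9 + 12.6) / 13 = 14.9000
σ̂ = R̄ / d₂ = 14.9000 / 2.847 = 5.2336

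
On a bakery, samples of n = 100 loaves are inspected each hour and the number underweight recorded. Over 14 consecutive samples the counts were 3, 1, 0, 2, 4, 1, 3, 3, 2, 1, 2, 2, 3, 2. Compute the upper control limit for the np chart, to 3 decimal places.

6.344

p̄ = Σdᵢ / (k·n) = 29 / (14 × 100) = 0.02071
UCL = np̄ + 3·√(np̄(1−p̄)) = 2.0714 + 3 × √(2.0714×0.97929) = 2.0714 + 3 × 1.4243 = 6.3442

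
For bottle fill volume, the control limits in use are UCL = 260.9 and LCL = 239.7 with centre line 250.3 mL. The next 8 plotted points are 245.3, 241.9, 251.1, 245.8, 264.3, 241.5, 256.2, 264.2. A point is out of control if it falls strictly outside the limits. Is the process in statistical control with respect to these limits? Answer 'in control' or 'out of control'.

out of control

Compare each point to [239.7, 260.9]: sample 5 = 264.3 > UCL; sample 8 = 264.2 > UCL.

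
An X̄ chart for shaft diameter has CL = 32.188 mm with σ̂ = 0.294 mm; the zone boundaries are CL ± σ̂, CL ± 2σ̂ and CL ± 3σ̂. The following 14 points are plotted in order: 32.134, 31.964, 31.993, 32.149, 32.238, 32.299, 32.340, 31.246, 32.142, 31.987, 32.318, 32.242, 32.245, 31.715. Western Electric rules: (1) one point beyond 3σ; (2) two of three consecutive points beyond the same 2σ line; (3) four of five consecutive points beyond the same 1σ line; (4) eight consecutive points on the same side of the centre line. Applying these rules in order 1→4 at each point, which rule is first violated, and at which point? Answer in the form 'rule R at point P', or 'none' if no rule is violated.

rule 1 at point 8

Zone of each point (C = within 1σ̂, B = 1σ̂–2σ̂, A = 2σ̂–3σ̂, * = beyond 3σ̂; sign = side of CL): 1:-C, 2:-C, 3:-C, 4:-C, 5:+C, 6:+C, 7:+C, 8:-*, 9:-C, 10:-C, 11:+C, 12:+C, 13:+C, 14:-B
Rule 1 (one point beyond the 3σ limits) is satisfied at point 8.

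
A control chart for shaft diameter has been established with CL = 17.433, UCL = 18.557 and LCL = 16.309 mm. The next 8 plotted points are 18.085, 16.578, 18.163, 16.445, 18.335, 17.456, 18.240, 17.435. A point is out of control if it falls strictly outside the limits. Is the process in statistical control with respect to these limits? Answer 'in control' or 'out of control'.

All 8 points lie within [16.309, 18.557].

in control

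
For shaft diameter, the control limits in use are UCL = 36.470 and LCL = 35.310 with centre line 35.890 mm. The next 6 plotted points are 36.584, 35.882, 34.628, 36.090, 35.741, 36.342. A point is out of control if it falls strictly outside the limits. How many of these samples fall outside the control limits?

Compare each point to [35.310, 36.470]: sample 1 = 36.584 > UCL; sample 3 = 34.628 < LCL.

2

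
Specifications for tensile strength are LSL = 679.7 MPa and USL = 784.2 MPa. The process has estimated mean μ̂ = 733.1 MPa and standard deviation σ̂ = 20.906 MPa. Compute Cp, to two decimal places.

0.83

Cp = (USL − LSL) / (6σ̂) = (784.2 − 679.7) / (6 × 20.906) = 104.5000 / 125.4360 = 0.8331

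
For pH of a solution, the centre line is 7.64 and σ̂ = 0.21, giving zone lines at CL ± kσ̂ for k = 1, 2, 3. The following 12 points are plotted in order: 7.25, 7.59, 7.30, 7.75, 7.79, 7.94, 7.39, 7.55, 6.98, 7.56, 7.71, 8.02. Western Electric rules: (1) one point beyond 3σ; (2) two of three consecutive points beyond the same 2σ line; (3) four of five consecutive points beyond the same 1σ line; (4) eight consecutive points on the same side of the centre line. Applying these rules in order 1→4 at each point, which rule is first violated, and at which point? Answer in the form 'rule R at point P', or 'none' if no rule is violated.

Zone of each point (C = within 1σ̂, B = 1σ̂–2σ̂, A = 2σ̂–3σ̂, * = beyond 3σ̂; sign = side of CL): 1:-B, 2:-C, 3:-B, 4:+C, 5:+C, 6:+B, 7:-B, 8:-C, 9:-*, 10:-C, 11:+C, 12:+B
Rule 1 (one point beyond the 3σ limits) is satisfied at point 9.

rule 1 at point 9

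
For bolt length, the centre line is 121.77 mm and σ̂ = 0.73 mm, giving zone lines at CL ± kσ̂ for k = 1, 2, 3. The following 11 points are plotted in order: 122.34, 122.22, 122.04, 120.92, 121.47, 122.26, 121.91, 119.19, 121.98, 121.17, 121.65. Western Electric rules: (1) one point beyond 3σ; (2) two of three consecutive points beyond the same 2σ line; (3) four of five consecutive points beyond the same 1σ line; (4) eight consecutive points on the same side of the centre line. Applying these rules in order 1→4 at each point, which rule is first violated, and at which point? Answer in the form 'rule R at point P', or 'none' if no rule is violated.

Zone of each point (C = within 1σ̂, B = 1σ̂–2σ̂, A = 2σ̂–3σ̂, * = beyond 3σ̂; sign = side of CL): 1:+C, 2:+C, 3:+C, 4:-B, 5:-C, 6:+C, 7:+C, 8:-*, 9:+C, 10:-C, 11:-C
Rule 1 (one point beyond the 3σ limits) is satisfied at point 8.

rule 1 at point 8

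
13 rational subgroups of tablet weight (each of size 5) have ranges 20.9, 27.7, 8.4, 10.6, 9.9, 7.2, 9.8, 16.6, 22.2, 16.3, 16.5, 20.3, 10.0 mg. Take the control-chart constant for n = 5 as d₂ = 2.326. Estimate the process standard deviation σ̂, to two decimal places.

6.50

R̄ = (20.9 + 27.7 + 8.4 + 10.6 + 9.9 + 7.2 + 9.8 + 16.6 + 22.2 + 16.3 + 16.5 + 20.3 + 10.0) / 13 = 15.1077
σ̂ = R̄ / d₂ = 15.1077 / 2.326 = 6.4951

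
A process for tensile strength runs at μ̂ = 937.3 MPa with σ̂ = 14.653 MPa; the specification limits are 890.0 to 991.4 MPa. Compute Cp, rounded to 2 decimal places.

Cp = (USL − LSL) / (6σ̂) = (991.4 − 890.0) / (6 × 14.653) = 101.4000 / 87.9180 = 1.1533

1.15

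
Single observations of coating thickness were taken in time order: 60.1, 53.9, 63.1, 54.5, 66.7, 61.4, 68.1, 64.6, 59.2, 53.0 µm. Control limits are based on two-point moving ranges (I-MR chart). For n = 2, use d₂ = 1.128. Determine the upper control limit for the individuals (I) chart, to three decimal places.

X̄ = (60.1 + 53.9 + 63.1 + 54.5 + 66.7 + 61.4 + 68.1 + 64.6 + 59.2 + 53.0) / 10 = 60.4600
Moving ranges: 6.2, 9.2, 8.6, 12.2, 5.3, 6.7, 3.5, 5.4, 6.2; M̄R̄ = 63.3000 / 9 = 7.0333
UCL = X̄ + 3·M̄R̄/d₂ = 60.4600 + 3 × 7.0333 / 1.128 = 79.1657

79.166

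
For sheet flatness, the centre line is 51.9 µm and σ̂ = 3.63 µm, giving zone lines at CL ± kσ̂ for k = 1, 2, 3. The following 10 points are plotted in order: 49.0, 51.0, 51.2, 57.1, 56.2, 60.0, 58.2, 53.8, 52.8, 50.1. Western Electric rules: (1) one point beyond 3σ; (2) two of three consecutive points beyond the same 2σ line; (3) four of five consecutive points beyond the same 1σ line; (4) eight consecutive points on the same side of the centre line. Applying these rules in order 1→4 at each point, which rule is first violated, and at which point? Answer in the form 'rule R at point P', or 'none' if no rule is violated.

Zone of each point (C = within 1σ̂, B = 1σ̂–2σ̂, A = 2σ̂–3σ̂, * = beyond 3σ̂; sign = side of CL): 1:-C, 2:-C, 3:-C, 4:+B, 5:+B, 6:+A, 7:+B, 8:+C, 9:+C, 10:-C
Rule 3 (four of five consecutive points beyond the same 1σ limit) is satisfied at point 7.

rule 3 at point 7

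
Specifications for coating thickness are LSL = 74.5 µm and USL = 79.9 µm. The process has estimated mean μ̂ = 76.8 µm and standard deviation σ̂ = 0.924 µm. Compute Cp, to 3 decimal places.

0.974

Cp = (USL − LSL) / (6σ̂) = (79.9 − 74.5) / (6 × 0.924) = 5.4000 / 5.5440 = 0.9740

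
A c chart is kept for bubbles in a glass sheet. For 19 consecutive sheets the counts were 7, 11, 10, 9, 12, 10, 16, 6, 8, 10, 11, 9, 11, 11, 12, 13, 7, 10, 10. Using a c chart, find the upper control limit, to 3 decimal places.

19.719

c̄ = (7 + 11 + 10 + 9 + 12 + 10 + 16 + 6 + 8 + 10 + 11 + 9 + 11 + 11 + 12 + 13 + 7 + 10 + 10) / 19 = 193 / 19 = 10.1579
UCL = c̄ + 3√c̄ = 10.1579 + 3 × √10.1579 = 10.1579 + 3 × 3.1871 = 19.7193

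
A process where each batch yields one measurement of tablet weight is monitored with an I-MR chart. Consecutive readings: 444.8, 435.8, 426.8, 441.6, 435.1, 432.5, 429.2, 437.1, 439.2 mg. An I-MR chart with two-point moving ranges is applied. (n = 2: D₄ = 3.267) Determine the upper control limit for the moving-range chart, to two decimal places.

22.54

Moving ranges: 9.0, 9.0, 14.8, 6.5, 2.6, 3.3, 7.9, 2.1; M̄R̄ = 55.2000 / 8 = 6.9000
UCL_MR = D₄·M̄R̄ = 3.267 × 6.9000 = 22.5423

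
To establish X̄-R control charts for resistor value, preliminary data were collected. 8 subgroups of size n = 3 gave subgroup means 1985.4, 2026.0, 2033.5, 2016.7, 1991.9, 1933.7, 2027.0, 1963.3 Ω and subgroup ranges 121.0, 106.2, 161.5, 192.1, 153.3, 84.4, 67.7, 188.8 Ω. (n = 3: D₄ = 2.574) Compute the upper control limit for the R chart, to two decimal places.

345.88

R̄ = (121.0 + 106.2 + 161.5 + 192.1 + 153.3 + 84.4 + 67.7 + 188.8) / 8 = 1075.0000 / 8 = 134.3750
UCL_R = D₄·R̄ = 2.574 × 134.3750 = 345.8812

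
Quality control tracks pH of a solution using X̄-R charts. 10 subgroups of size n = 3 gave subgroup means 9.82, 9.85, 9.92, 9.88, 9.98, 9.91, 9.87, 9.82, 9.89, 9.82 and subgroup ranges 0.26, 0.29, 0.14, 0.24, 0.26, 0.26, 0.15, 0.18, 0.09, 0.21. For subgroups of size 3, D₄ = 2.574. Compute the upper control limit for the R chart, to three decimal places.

0.535

R̄ = (0.26 + 0.29 + 0.14 + 0.24 + 0.26 + 0.26 + 0.15 + 0.18 + 0.09 + 0.21) / 10 = 2.0800 / 10 = 0.2080
UCL_R = D₄·R̄ = 2.574 × 0.2080 = 0.5354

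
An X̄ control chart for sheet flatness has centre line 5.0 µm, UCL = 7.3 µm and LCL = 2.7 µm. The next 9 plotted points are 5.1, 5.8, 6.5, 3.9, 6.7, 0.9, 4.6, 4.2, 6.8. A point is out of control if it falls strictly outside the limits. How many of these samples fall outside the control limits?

1

Compare each point to [2.7, 7.3]: sample 6 = 0.9 < LCL.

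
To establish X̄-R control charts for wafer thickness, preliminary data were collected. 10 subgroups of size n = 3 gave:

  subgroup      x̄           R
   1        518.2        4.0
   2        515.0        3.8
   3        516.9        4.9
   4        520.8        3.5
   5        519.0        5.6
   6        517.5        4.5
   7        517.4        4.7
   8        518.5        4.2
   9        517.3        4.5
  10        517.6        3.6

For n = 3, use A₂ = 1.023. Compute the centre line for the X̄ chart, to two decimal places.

517.82

X̄̄ = (518.2 + 515.0 + 516.9 + 520.8 + 519.0 + 517.5 + 517.4 + 518.5 + 517.3 + 517.6) / 10 = 5178.2000 / 10 = 517.8200
CL = X̄̄ = 517.8200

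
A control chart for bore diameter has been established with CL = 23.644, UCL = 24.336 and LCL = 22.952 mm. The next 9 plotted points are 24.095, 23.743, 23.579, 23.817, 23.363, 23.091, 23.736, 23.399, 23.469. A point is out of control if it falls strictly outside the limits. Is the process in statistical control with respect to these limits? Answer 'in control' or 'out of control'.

in control

All 9 points lie within [22.952, 24.336].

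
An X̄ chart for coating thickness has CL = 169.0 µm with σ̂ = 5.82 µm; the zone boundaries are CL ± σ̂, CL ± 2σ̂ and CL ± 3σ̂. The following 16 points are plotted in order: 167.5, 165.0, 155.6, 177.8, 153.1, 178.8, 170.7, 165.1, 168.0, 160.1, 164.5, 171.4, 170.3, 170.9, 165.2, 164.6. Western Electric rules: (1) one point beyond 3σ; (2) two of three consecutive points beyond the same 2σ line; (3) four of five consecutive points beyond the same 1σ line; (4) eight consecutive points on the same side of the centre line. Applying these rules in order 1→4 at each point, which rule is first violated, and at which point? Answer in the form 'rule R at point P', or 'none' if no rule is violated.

Zone of each point (C = within 1σ̂, B = 1σ̂–2σ̂, A = 2σ̂–3σ̂, * = beyond 3σ̂; sign = side of CL): 1:-C, 2:-C, 3:-A, 4:+B, 5:-A, 6:+B, 7:+C, 8:-C, 9:-C, 10:-B, 11:-C, 12:+C, 13:+C, 14:+C, 15:-C, 16:-C
Rule 2 (two of three consecutive points beyond the same 2σ limit) is satisfied at point 5.

rule 2 at point 5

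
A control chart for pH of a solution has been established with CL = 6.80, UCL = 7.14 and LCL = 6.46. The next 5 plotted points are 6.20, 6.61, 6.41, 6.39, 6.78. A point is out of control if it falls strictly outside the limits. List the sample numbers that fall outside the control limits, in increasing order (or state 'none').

1, 3, 4

Compare each point to [6.46, 7.14]: sample 1 = 6.20 < LCL; sample 3 = 6.41 < LCL; sample 4 = 6.39 < LCL.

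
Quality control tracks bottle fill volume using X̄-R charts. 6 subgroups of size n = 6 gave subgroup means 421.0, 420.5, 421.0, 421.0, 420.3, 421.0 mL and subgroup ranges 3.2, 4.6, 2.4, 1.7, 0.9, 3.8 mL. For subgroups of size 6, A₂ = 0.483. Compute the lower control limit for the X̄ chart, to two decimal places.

X̄̄ = (421.0 + 420.5 + 421.0 + 421.0 + 420.3 + 421.0) / 6 = 2524.8000 / 6 = 420.8000
R̄ = (3.2 + 4.6 + 2.4 + 1.7 + 0.9 + 3.8) / 6 = 16.6000 / 6 = 2.7667
LCL = X̄̄ − A₂·R̄ = 420.8000 − 0.483 × 2.7667 = 419.4637

419.46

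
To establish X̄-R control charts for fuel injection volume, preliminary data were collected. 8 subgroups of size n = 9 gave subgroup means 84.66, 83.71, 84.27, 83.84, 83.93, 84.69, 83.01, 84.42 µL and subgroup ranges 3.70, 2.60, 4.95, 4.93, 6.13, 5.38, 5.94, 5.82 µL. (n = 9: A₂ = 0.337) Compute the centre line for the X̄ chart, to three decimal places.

84.066

X̄̄ = (84.66 + 83.71 + 84.27 + 83.84 + 83.93 + 84.69 + 83.01 + 84.42) / 8 = 672.5300 / 8 = 84.0662
CL = X̄̄ = 84.0662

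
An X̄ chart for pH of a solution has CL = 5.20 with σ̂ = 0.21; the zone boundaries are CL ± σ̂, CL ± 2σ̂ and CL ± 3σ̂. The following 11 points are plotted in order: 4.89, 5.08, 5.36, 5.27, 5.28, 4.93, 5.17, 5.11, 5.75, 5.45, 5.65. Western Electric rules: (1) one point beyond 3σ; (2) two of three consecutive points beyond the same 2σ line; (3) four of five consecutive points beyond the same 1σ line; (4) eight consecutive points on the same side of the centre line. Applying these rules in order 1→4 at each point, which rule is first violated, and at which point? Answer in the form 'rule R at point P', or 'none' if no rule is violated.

rule 2 at point 11

Zone of each point (C = within 1σ̂, B = 1σ̂–2σ̂, A = 2σ̂–3σ̂, * = beyond 3σ̂; sign = side of CL): 1:-B, 2:-C, 3:+C, 4:+C, 5:+C, 6:-B, 7:-C, 8:-C, 9:+A, 10:+B, 11:+A
Rule 2 (two of three consecutive points beyond the same 2σ limit) is satisfied at point 11.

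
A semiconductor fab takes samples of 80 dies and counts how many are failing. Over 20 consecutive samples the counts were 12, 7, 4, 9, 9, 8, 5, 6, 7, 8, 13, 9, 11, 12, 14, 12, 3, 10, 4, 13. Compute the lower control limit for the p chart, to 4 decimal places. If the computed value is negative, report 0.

0.0051

p̄ = Σdᵢ / (k·n) = 176 / (20 × 80) = 0.11000
LCL = p̄ − 3·√(p̄(1−p̄)/n) = 0.11000 − 3 × 0.03498 = 0.00505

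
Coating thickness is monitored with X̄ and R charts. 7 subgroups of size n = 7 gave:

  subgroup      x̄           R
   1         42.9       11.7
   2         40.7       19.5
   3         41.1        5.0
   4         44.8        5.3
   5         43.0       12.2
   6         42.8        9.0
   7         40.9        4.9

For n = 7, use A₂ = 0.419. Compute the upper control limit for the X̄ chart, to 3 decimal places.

46.361

X̄̄ = (42.9 + 40.7 + 41.1 + 44.8 + 43.0 + 42.8 + 40.9) / 7 = 296.2000 / 7 = 42.3143
R̄ = (11.7 + 19.5 + 5.0 + 5.3 + 12.2 + 9.0 + 4.9) / 7 = 67.6000 / 7 = 9.6571
UCL = X̄̄ + A₂·R̄ = 42.3143 + 0.419 × 9.6571 = 46.3606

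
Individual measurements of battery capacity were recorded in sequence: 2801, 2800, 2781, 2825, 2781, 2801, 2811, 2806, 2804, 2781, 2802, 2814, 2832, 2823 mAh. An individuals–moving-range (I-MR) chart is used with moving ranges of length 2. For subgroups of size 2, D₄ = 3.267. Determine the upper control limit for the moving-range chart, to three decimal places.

57.298

Moving ranges: 1, 19, 44, 44, 20, 10, 5, 2, 23, 21, 12, 18, 9; M̄R̄ = 228.0000 / 13 = 17.5385
UCL_MR = D₄·M̄R̄ = 3.267 × 17.5385 = 57.2982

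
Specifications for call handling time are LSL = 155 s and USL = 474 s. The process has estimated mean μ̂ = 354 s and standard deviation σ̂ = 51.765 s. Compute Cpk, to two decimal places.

0.77

Cpu = (USL − μ̂) / (3σ̂) = (474 − 354) / (3 × 51.765) = 0.7727; Cpl = (μ̂ − LSL) / (3σ̂) = (354 − 155) / (3 × 51.765) = 1.2814; Cpk = min(Cpu, Cpl) = 0.7727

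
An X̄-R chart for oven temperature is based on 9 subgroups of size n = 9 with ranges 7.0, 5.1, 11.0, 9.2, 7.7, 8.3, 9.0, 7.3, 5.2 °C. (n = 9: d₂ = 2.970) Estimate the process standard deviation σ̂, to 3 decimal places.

R̄ = (7.0 + 5.1 + 11.0 + 9.2 + 7.7 + 8.3 + 9.0 + 7.3 + 5.2) / 9 = 7.7556
σ̂ = R̄ / d₂ = 7.7556 / 2.970 = 2.6113

2.611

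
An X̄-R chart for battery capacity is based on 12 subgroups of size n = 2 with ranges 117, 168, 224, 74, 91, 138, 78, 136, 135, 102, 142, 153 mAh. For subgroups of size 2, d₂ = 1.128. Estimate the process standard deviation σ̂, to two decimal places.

115.10

R̄ = (117 + 168 + 224 + 74 + 91 + 138 + 78 + 136 + 135 + 102 + 142 + 153) / 12 = 129.8333
σ̂ = R̄ / d₂ = 129.8333 / 1.128 = 115.1005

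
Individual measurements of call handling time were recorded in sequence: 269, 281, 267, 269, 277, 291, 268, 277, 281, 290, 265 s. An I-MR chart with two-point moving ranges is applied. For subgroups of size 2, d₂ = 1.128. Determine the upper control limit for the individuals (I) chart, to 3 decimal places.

X̄ = (269 + 281 + 267 + 269 + 277 + 291 + 268 + 277 + 281 + 290 + 265) / 11 = 275.9091
Moving ranges: 12, 14, 2, 8, 14, 23, 9, 4, 9, 25; M̄R̄ = 120.0000 / 10 = 12.0000
UCL = X̄ + 3·M̄R̄/d₂ = 275.9091 + 3 × 12.0000 / 1.128 = 307.8240

307.824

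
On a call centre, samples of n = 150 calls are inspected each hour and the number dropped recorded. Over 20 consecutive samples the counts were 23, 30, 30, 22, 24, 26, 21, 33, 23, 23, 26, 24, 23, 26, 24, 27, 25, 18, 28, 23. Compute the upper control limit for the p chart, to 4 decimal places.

p̄ = Σdᵢ / (k·n) = 499 / (20 × 150) = 0.16633
UCL = p̄ + 3·√(p̄(1−p̄)/n) = 0.16633 + 3 × √(0.16633×0.83367/150) = 0.16633 + 3 × 0.03040 = 0.25755

0.2575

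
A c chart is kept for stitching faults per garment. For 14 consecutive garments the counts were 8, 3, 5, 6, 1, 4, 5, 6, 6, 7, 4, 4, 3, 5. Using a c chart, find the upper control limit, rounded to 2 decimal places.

c̄ = (8 + 3 + 5 + 6 + 1 + 4 + 5 + 6 + 6 + 7 + 4 + 4 + 3 + 5) / 14 = 67 / 14 = 4.7857
UCL = c̄ + 3√c̄ = 4.7857 + 3 × √4.7857 = 4.7857 + 3 × 2.1876 = 11.3486

11.35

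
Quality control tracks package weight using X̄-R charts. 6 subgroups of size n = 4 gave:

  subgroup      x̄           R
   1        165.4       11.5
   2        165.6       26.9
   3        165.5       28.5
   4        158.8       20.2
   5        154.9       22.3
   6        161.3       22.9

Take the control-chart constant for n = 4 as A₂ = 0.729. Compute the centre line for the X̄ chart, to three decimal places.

X̄̄ = (165.4 + 165.6 + 165.5 + 158.8 + 154.9 + 161.3) / 6 = 971.5000 / 6 = 161.9167
CL = X̄̄ = 161.9167

161.917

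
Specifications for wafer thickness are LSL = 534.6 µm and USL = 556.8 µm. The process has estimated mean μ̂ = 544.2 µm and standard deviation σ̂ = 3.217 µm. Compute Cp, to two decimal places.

Cp = (USL − LSL) / (6σ̂) = (556.8 − 534.6) / (6 × 3.217) = 22.2000 / 19.3020 = 1.1501

1.15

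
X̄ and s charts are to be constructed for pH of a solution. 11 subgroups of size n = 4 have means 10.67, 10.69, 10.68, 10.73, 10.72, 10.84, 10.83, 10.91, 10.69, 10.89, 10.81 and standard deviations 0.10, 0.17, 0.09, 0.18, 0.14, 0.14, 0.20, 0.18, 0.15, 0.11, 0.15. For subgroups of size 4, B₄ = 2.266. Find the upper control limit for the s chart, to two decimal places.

s̄ = (0.10 + 0.17 + 0.09 + 0.18 + 0.14 + 0.14 + 0.20 + 0.18 + 0.15 + 0.11 + 0.15) / 11 = 0.1464
UCL_s = B₄·s̄ = 2.266 × 0.1464 = 0.3317

0.33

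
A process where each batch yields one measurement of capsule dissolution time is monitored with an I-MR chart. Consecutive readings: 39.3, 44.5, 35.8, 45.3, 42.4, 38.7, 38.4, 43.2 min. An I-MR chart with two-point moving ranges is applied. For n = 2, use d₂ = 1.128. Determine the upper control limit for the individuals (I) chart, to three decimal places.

54.286

X̄ = (39.3 + 44.5 + 35.8 + 45.3 + 42.4 + 38.7 + 38.4 + 43.2) / 8 = 40.9500
Moving ranges: 5.2, 8.7, 9.5, 2.9, 3.7, 0.3, 4.8; M̄R̄ = 35.1000 / 7 = 5.0143
UCL = X̄ + 3·M̄R̄/d₂ = 40.9500 + 3 × 5.0143 / 1.128 = 54.2859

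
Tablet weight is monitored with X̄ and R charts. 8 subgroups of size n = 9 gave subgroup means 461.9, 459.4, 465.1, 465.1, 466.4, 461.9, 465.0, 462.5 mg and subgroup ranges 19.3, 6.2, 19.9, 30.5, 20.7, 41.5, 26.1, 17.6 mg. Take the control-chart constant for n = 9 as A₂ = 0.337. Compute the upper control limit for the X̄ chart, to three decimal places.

X̄̄ = (461.9 + 459.4 + 465.1 + 465.1 + 466.4 + 461.9 + 465.0 + 462.5) / 8 = 3707.3000 / 8 = 463.4125
R̄ = (19.3 + 6.2 + 19.9 + 30.5 + 20.7 + 41.5 + 26.1 + 17.6) / 8 = 181.8000 / 8 = 22.7250
UCL = X̄̄ + A₂·R̄ = 463.4125 + 0.337 × 22.7250 = 471.0708

471.071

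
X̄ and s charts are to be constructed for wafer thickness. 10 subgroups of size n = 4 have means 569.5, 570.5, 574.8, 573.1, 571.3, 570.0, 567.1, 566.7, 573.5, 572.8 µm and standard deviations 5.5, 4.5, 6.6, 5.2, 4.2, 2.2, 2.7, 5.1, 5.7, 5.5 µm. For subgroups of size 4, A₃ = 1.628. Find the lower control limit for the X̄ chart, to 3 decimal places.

563.246

X̄̄ = (569.5 + 570.5 + 574.8 + 573.1 + 571.3 + 570.0 + 567.1 + 566.7 + 573.5 + 572.8) / 10 = 570.9300
s̄ = (5.5 + 4.5 + 6.6 + 5.2 + 4.2 + 2.2 + 2.7 + 5.1 + 5.7 + 5.5) / 10 = 4.7200
LCL = X̄̄ − A₃·s̄ = 570.9300 − 1.628 × 4.7200 = 563.2458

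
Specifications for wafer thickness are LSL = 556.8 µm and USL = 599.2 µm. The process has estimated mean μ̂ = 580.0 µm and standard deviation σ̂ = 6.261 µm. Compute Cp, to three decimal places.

1.129

Cp = (USL − LSL) / (6σ̂) = (599.2 − 556.8) / (6 × 6.261) = 42.4000 / 37.5660 = 1.1287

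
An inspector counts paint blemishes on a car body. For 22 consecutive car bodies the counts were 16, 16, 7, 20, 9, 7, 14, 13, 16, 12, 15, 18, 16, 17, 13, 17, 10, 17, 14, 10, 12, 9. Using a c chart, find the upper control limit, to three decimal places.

24.587

c̄ = (16 + 16 + 7 + 20 + 9 + 7 + 14 + 13 + 16 + 12 + 15 + 18 + 16 + 17 + 13 + 17 + 10 + 17 + 14 + 10 + 12 + 9) / 22 = 298 / 22 = 13.5455
UCL = c̄ + 3√c̄ = 13.5455 + 3 × √13.5455 = 13.5455 + 3 × 3.6804 = 24.5867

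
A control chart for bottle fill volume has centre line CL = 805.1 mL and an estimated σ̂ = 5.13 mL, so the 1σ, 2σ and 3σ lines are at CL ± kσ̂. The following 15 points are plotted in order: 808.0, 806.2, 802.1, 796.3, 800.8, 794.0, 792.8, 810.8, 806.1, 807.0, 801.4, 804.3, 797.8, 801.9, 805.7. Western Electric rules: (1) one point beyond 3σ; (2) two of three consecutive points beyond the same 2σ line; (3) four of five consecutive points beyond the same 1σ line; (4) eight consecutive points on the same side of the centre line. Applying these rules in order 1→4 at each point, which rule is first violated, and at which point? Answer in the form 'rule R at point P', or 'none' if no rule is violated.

rule 2 at point 7

Zone of each point (C = within 1σ̂, B = 1σ̂–2σ̂, A = 2σ̂–3σ̂, * = beyond 3σ̂; sign = side of CL): 1:+C, 2:+C, 3:-C, 4:-B, 5:-C, 6:-A, 7:-A, 8:+B, 9:+C, 10:+C, 11:-C, 12:-C, 13:-B, 14:-C, 15:+C
Rule 2 (two of three consecutive points beyond the same 2σ limit) is satisfied at point 7.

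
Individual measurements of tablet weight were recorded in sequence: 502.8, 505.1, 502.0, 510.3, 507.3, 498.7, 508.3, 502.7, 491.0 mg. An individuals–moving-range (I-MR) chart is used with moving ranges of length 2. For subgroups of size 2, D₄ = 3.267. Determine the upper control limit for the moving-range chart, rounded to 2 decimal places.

21.32

Moving ranges: 2.3, 3.1, 8.3, 3.0, 8.6, 9.6, 5.6, 11.7; M̄R̄ = 52.2000 / 8 = 6.5250
UCL_MR = D₄·M̄R̄ = 3.267 × 6.5250 = 21.3172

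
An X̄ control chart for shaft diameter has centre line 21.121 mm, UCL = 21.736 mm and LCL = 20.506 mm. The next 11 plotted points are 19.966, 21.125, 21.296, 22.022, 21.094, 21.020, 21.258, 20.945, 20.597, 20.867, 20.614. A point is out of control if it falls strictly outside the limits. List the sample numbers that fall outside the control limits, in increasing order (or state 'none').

1, 4

Compare each point to [20.506, 21.736]: sample 1 = 19.966 < LCL; sample 4 = 22.022 > UCL.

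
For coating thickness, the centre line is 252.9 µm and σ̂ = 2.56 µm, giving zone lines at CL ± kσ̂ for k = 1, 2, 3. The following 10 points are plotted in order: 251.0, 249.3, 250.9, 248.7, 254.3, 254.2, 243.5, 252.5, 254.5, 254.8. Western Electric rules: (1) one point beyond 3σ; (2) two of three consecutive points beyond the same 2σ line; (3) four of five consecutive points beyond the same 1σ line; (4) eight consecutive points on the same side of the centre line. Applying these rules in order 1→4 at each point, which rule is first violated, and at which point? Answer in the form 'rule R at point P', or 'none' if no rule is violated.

Zone of each point (C = within 1σ̂, B = 1σ̂–2σ̂, A = 2σ̂–3σ̂, * = beyond 3σ̂; sign = side of CL): 1:-C, 2:-B, 3:-C, 4:-B, 5:+C, 6:+C, 7:-*, 8:-C, 9:+C, 10:+C
Rule 1 (one point beyond the 3σ limits) is satisfied at point 7.

rule 1 at point 7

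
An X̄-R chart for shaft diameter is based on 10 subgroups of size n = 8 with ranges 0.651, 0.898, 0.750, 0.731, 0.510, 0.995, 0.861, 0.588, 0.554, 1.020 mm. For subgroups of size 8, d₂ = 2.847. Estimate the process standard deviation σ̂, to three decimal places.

0.265

R̄ = (0.651 + 0.898 + 0.750 + 0.731 + 0.510 + 0.995 + 0.861 + 0.588 + 0.554 + 1.020) / 10 = 0.7558
σ̂ = R̄ / d₂ = 0.7558 / 2.847 = 0.2655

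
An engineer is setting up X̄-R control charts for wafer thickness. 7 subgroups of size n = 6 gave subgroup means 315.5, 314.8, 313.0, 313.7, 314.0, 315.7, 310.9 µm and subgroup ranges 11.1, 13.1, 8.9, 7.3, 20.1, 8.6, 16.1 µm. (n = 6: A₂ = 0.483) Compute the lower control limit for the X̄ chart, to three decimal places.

X̄̄ = (315.5 + 314.8 + 313.0 + 313.7 + 314.0 + 315.7 + 310.9) / 7 = 2197.6000 / 7 = 313.9429
R̄ = (11.1 + 13.1 + 8.9 + 7.3 + 20.1 + 8.6 + 16.1) / 7 = 85.2000 / 7 = 12.1714
LCL = X̄̄ − A₂·R̄ = 313.9429 − 0.483 × 12.1714 = 308.0641

308.064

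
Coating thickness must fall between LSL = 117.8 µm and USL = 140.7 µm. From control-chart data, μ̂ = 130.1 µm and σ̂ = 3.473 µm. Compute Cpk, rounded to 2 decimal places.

1.02

Cpu = (USL − μ̂) / (3σ̂) = (140.7 − 130.1) / (3 × 3.473) = 1.0174; Cpl = (μ̂ − LSL) / (3σ̂) = (130.1 − 117.8) / (3 × 3.473) = 1.1805; Cpk = min(Cpu, Cpl) = 1.0174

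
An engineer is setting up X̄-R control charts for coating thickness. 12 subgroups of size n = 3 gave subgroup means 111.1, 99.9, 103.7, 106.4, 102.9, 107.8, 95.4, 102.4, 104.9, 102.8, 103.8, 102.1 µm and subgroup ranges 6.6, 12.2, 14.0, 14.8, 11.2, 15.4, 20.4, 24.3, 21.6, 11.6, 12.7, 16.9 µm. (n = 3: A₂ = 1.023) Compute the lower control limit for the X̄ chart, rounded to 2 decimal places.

X̄̄ = (111.1 + 99.9 + 103.7 + 106.4 + 102.9 + 107.8 + 95.4 + 102.4 + 104.9 + 102.8 + 103.8 + 102.1) / 12 = 1243.2000 / 12 = 103.6000
R̄ = (6.6 + 12.2 + 14.0 + 14.8 + 11.2 + 15.4 + 20.4 + 24.3 + 21.6 + 11.6 + 12.7 + 16.9) / 12 = 181.7000 / 12 = 15.1417
LCL = X̄̄ − A₂·R̄ = 103.6000 − 1.023 × 15.1417 = 88.1101

88.11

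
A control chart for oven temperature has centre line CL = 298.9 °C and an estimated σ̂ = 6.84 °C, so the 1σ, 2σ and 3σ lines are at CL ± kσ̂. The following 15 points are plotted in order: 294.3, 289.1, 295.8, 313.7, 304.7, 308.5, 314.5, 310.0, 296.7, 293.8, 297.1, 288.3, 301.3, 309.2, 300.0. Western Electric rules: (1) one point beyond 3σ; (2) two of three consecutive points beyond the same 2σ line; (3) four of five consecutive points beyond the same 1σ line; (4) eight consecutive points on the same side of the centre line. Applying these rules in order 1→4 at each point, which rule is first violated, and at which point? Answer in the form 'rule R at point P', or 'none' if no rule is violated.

Zone of each point (C = within 1σ̂, B = 1σ̂–2σ̂, A = 2σ̂–3σ̂, * = beyond 3σ̂; sign = side of CL): 1:-C, 2:-B, 3:-C, 4:+A, 5:+C, 6:+B, 7:+A, 8:+B, 9:-C, 10:-C, 11:-C, 12:-B, 13:+C, 14:+B, 15:+C
Rule 3 (four of five consecutive points beyond the same 1σ limit) is satisfied at point 8.

rule 3 at point 8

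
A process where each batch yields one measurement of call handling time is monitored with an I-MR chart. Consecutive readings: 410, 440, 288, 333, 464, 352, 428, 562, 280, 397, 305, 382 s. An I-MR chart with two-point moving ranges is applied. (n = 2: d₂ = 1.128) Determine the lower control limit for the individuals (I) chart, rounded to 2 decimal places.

85.01

X̄ = (410 + 440 + 288 + 333 + 464 + 352 + 428 + 562 + 280 + 397 + 305 + 382) / 12 = 386.7500
Moving ranges: 30, 152, 45, 131, 112, 76, 134, 282, 117, 92, 77; M̄R̄ = 1248.0000 / 11 = 113.4545
LCL = X̄ − 3·M̄R̄/d₂ = 386.7500 − 3 × 113.4545 / 1.128 = 85.0092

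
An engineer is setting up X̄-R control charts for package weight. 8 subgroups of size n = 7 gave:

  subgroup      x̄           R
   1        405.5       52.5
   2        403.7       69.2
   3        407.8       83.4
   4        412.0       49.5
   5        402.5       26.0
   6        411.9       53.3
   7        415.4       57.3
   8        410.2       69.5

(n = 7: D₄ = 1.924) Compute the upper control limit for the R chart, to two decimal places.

R̄ = (52.5 + 69.2 + 83.4 + 49.5 + 26.0 + 53.3 + 57.3 + 69.5) / 8 = 460.7000 / 8 = 57.5875
UCL_R = D₄·R̄ = 1.924 × 57.5875 = 110.7983

110.80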